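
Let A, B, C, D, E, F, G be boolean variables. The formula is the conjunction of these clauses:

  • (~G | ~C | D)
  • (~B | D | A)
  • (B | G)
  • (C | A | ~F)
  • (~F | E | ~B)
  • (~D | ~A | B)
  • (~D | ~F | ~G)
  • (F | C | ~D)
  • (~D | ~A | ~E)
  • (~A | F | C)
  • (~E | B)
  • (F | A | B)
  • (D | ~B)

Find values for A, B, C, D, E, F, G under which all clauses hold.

A=T, B=T, C=T, D=T, E=F, F=F, G=F

Check each clause:
  1. (~C | D | ~G) — ~G is true.
  2. (D | ~B | A) — A is true.
  3. (G | B) — B is true.
  4. (A | C | ~F) — A is true.
  5. (~F | E | ~B) — ~F is true.
  6. (B | ~A | ~D) — B is true.
  7. (~D | ~G | ~F) — ~G is true.
  8. (~D | C | F) — C is true.
  9. (~A | ~D | ~E) — ~E is true.
  10. (C | ~A | F) — C is true.
  11. (~E | B) — B is true.
  12. (B | F | A) — A is true.
  13. (~B | D) — D is true.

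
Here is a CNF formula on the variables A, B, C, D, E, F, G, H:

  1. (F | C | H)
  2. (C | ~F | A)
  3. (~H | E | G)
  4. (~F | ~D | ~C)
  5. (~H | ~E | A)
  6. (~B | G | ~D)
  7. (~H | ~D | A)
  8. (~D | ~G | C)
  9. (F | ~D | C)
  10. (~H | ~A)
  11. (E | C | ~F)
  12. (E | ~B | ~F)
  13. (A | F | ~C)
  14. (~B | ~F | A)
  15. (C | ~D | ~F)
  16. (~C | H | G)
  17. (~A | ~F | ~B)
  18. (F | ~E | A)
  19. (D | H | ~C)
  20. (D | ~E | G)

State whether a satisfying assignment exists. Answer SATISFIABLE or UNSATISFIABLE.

SATISFIABLE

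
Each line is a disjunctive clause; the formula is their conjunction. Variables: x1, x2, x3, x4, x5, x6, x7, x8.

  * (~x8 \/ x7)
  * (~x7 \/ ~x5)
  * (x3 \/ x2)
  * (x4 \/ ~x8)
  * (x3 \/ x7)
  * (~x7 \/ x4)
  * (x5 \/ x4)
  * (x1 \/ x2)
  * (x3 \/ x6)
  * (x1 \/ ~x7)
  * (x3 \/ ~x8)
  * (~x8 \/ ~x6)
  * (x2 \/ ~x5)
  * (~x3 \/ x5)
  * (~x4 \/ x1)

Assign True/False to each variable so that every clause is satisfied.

Pure literal: x1 appears only positively; assign x1 = True.
Pure literal: x2 appears only positively; assign x2 = True.
Set x3 = False and propagate.
  then x7 is forced to True.
  then x5 is forced to False.
  then x4 is forced to True.
  then x6 is forced to True.
  then x8 is forced to False.
Check each clause:
  1. (x7 \/ ~x8) — ~x8 is true.
  2. (~x5 \/ ~x7) — ~x5 is true.
  3. (x2 \/ x3) — x2 is true.
  4. (x4 \/ ~x8) — ~x8 is true.
  5. (x7 \/ x3) — x7 is true.
  6. (x4 \/ ~x7) — x4 is true.
  7. (x5 \/ x4) — x4 is true.
  8. (x1 \/ x2) — x1 is true.
  9. (x6 \/ x3) — x6 is true.
  10. (~x7 \/ x1) — x1 is true.
  11. (~x8 \/ x3) — ~x8 is true.
  12. (~x6 \/ ~x8) — ~x8 is true.
  13. (x2 \/ ~x5) — x2 is true.
  14. (x5 \/ ~x3) — ~x3 is true.
  15. (x1 \/ ~x4) — x1 is true.

x1=True, x2=True, x3=False, x4=True, x5=False, x6=True, x7=True, x8=False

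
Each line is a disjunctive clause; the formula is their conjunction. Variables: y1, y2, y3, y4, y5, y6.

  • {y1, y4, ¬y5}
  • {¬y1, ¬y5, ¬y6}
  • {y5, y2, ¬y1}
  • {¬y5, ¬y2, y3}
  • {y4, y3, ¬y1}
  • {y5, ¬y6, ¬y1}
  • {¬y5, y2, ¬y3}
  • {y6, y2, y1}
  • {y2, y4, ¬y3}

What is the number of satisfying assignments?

Case analysis on y1 and y5:
  y1=T, y5=T: remaining (y2,y3,y4,y6) ∈ {(F,F,T,F); (T,T,F,F); (T,T,T,F)} — 3.
  y1=T, y5=F: remaining (y2,y3,y4,y6) ∈ {(T,F,T,F); (T,T,F,F); (T,T,T,F)} — 3.
  y1=F, y5=T: remaining (y2,y3,y4,y6) ∈ {(F,F,T,T); (T,T,T,F); (T,T,T,T)} — 3.
  y1=F, y5=F: 11 of the 16 assignments to (y2,y3,y4,y6) work.
Total: 3 + 3 + 3 + 11 = 20.

20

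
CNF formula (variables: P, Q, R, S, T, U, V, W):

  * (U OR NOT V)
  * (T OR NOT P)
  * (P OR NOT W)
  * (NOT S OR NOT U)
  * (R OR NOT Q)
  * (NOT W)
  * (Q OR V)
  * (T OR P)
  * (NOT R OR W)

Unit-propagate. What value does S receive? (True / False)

False

(NOT W) is a unit clause: W = False.
In (NOT R OR W), W is now false; NOT R must hold, so R = False.
In (R OR NOT Q), R is now false; NOT Q must hold, so Q = False.
(V OR Q): since Q = False, the clause reduces to (V). V = True.
(NOT V OR U) with V = True leaves only U, so U = True.
In (NOT S OR NOT U), NOT U is now false; NOT S must hold, so S = False.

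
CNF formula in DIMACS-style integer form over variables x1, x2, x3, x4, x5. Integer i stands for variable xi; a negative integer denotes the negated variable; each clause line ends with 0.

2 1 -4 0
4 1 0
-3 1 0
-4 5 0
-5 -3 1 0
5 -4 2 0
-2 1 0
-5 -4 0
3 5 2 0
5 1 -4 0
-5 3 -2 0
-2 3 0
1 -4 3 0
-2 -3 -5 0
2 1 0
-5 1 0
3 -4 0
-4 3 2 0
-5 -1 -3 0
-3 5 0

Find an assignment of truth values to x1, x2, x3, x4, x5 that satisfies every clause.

x1=True  x2=False  x3=False  x4=False  x5=True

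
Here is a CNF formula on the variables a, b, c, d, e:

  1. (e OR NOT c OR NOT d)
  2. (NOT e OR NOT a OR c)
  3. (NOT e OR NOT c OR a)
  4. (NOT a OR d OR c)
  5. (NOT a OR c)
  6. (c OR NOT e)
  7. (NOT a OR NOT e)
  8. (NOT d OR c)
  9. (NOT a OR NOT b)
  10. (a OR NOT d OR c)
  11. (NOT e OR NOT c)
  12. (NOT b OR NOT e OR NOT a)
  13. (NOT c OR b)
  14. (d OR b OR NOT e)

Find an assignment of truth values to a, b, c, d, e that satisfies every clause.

a = F, b = T, c = T, d = F, e = F

Set a = False and propagate.
For the remaining variables, b = True, c = True, d = False, e = False works.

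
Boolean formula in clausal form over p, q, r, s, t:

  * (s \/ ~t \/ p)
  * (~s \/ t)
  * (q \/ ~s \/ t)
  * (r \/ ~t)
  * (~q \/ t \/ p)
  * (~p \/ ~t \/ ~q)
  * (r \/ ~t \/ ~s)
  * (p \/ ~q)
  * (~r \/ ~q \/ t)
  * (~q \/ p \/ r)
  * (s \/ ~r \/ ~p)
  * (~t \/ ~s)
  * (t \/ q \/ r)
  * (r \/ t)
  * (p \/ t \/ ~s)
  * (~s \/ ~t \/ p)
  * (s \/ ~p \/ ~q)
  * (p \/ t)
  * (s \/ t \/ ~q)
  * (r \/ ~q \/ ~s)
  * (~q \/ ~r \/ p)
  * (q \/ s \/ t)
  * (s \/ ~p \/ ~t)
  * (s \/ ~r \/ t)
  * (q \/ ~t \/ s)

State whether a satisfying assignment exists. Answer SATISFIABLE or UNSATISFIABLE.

t = True:
  propagation gives r=True, s=False, p=True; an empty clause results — contradiction.
t = False:
  propagation gives s=False, r=True; an empty clause results — contradiction.
Every branch closes, so no satisfying assignment exists.

UNSATISFIABLE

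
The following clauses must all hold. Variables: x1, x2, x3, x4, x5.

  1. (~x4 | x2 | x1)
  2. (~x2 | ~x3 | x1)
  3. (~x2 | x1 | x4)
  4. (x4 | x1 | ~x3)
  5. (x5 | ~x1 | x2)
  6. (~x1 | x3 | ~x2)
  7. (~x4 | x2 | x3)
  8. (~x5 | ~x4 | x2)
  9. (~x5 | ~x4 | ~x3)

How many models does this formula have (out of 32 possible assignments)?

Case analysis on x2 and x1:
  x2=1, x1=1: remaining (x3,x4,x5) ∈ {(1,0,0); (1,0,1); (1,1,0)} — 3.
  x2=1, x1=0: remaining (x3,x4,x5) ∈ {(0,1,0); (0,1,1)} — 2.
  x2=0, x1=1: remaining (x3,x4,x5) ∈ {(0,0,1); (1,0,1)} — 2.
  x2=0, x1=0: remaining (x3,x4,x5) ∈ {(0,0,0); (0,0,1)} — 2.
Total: 3 + 2 + 2 + 2 = 9.

9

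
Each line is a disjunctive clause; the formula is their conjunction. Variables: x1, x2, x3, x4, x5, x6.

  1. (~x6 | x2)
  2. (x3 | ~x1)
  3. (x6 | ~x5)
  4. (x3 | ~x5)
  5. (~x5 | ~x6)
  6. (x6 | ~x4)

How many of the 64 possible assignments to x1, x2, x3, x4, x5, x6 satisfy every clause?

Split on x6, then x5.
  x6=T, x5=T: a clause becomes empty — 0.
  x6=T, x5=F: x4 free; 3 ways for (x1,x2,x3) × 2^1 = 6.
  x6=F, x5=T: a clause becomes empty — 0.
  x6=F, x5=F: x2 free; 3 ways for (x1,x3,x4) × 2^1 = 6.
Total: 0 + 6 + 0 + 6 = 12.

12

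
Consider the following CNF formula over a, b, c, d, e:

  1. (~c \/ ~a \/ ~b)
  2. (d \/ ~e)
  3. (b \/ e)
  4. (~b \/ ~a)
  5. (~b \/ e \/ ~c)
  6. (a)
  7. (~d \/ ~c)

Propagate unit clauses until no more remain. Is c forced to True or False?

(a) stands alone — a = True.
In (~a \/ ~b), ~a is now false; ~b must hold, so b = False.
(b \/ e): since b = False, the clause reduces to (e). e = True.
From (d \/ ~e) and e = True: d = True.
In (~d \/ ~c), ~d is now false; ~c must hold, so c = False.

False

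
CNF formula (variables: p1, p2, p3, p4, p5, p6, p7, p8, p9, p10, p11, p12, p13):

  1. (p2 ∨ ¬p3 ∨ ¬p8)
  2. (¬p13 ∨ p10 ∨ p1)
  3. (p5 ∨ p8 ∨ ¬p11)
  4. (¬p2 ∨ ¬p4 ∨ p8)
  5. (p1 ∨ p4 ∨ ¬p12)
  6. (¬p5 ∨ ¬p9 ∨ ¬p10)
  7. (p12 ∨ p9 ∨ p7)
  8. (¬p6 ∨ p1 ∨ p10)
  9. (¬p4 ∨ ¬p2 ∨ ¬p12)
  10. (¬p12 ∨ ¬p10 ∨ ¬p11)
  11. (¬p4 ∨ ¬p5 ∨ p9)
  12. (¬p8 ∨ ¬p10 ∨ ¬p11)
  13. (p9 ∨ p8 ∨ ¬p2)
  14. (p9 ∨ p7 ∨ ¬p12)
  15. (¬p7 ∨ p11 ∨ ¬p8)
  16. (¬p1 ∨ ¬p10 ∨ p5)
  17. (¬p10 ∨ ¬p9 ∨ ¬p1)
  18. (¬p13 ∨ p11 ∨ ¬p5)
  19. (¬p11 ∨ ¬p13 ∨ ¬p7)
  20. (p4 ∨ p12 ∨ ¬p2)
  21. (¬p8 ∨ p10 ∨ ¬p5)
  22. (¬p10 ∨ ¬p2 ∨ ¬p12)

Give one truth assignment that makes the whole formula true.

Pure literal: p13 appears only negated; assign p13 = False.
Set p1 = True and propagate.
Try p2 = False.
Try p3 = True.
  then p8 is forced to False.
The remaining clauses are satisfied by p4 = True, p5 = True, p6 = True, p7 = True, p9 = True, p10 = False, p11 = True, p12 = False.

p1=T, p2=F, p3=T, p4=T, p5=T, p6=T, p7=T, p8=F, p9=T, p10=F, p11=T, p12=F, p13=F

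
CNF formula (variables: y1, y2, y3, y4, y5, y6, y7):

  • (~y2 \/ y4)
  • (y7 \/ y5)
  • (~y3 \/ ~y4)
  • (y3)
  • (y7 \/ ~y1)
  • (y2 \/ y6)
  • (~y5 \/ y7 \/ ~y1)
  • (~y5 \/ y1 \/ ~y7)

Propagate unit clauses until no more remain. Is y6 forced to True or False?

True

(y3) stands alone — y3 = True.
(~y4 \/ ~y3): since y3 = True, the clause reduces to (~y4). y4 = False.
(~y2 \/ y4): since y4 = False, the clause reduces to (~y2). y2 = False.
(y6 \/ y2) with y2 = False leaves only y6, so y6 = True.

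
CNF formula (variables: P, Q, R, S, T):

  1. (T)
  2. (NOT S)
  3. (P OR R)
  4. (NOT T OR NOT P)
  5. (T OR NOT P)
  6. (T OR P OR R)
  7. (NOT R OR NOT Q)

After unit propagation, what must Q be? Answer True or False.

Unit clause (T) sets T = True.
(NOT S) is a unit clause: S = False.
(NOT P OR NOT T) with T = True leaves only NOT P, so P = False.
From (R OR P) and P = False: R = True.
From (NOT R OR NOT Q) and R = True: Q = False.

False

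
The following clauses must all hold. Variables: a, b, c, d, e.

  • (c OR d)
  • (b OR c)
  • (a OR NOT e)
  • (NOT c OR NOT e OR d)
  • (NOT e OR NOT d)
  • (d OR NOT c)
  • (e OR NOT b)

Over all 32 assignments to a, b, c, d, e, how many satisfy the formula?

The models are:
  a=F b=F c=T d=T e=F
  a=T b=F c=T d=T e=F
That's 2 in total.

2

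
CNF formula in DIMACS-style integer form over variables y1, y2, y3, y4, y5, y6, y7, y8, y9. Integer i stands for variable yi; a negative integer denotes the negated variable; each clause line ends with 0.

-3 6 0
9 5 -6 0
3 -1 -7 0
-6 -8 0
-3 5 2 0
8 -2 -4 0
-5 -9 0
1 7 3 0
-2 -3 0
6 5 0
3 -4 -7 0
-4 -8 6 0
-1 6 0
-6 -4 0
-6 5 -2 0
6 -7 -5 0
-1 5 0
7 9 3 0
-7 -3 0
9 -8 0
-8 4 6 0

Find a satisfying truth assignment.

y1 = False, y2 = True, y3 = False, y4 = False, y5 = True, y6 = True, y7 = True, y8 = False, y9 = False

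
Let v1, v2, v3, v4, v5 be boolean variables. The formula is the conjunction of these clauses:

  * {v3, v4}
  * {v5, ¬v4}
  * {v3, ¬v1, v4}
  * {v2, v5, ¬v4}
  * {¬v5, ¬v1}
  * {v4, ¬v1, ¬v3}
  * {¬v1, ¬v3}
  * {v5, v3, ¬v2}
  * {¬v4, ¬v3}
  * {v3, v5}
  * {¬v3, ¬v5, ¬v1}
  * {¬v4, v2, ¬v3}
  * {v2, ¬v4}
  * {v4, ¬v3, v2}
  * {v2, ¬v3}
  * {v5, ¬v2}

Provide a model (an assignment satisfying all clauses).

v1=F, v2=T, v3=F, v4=T, v5=T

v1 occurs only negated in the remaining clauses — set v1 = False.
Try v2 = True.
  then v5 is forced to True.
For the remaining variables, v3 = False, v4 = True works.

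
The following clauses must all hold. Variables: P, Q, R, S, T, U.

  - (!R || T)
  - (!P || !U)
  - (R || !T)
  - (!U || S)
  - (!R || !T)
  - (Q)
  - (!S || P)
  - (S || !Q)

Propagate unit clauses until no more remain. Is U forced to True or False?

False

(Q) is a unit clause: Q = True.
(!Q || S) with Q = True leaves only S, so S = True.
(P || !S): since S = True, the clause reduces to (P). P = True.
In (!U || !P), !P is now false; !U must hold, so U = False.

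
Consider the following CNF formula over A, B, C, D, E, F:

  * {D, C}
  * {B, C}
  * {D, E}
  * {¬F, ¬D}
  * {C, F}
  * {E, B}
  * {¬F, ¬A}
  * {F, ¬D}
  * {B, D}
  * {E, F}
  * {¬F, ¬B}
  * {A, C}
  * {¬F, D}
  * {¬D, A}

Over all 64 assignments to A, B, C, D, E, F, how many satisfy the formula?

2

The models are:
  A=0 B=1 C=1 D=0 E=1 F=0
  A=1 B=1 C=1 D=0 E=1 F=0
That's 2 in total.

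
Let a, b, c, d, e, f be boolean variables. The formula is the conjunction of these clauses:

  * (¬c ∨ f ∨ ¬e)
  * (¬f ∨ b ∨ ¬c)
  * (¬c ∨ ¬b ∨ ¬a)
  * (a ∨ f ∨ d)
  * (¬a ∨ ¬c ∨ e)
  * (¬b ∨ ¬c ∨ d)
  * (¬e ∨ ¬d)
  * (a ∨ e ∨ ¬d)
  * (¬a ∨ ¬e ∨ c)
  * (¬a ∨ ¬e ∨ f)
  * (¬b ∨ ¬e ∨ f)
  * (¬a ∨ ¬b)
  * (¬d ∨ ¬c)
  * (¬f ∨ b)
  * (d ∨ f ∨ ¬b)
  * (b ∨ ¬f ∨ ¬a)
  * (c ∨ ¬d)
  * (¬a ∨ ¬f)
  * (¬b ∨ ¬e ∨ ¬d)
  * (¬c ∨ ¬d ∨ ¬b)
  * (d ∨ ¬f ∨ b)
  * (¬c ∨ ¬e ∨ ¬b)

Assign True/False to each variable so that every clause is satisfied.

a = T, b = F, c = F, d = F, e = F, f = F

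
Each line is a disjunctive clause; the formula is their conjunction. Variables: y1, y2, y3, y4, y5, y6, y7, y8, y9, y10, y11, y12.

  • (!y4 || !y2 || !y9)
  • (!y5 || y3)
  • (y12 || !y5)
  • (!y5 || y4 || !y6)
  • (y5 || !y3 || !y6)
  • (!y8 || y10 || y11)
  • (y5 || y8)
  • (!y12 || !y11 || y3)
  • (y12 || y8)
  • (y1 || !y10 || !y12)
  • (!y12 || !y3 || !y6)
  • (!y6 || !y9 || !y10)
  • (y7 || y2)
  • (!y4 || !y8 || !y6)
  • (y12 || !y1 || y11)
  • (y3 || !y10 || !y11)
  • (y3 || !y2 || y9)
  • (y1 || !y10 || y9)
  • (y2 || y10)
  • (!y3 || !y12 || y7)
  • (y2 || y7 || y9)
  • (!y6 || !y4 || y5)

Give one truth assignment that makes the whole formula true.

y1=True  y2=True  y3=False  y4=False  y5=False  y6=False  y7=True  y8=True  y9=True  y10=False  y11=True  y12=False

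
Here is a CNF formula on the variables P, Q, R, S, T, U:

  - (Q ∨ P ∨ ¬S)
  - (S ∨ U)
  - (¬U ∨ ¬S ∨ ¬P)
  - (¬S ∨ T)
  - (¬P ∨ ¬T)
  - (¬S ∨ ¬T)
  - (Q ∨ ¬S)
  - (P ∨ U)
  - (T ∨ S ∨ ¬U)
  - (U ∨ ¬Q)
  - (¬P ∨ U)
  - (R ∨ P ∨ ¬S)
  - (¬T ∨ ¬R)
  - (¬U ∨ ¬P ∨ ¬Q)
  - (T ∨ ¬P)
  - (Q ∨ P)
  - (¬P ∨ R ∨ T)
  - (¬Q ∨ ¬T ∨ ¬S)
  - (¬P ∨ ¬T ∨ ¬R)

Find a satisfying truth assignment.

P=F, Q=T, R=F, S=F, T=T, U=T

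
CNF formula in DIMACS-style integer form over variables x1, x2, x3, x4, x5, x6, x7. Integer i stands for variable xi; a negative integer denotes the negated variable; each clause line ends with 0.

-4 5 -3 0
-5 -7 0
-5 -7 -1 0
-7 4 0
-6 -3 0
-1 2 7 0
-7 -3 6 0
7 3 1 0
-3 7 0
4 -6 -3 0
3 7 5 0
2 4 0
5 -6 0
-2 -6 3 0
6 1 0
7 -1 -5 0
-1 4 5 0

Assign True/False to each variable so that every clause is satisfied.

x1 = T, x2 = F, x3 = F, x4 = T, x5 = F, x6 = F, x7 = T

Try x1 = True.
For the remaining variables, x2 = False, x3 = False, x4 = True, x5 = False, x6 = False, x7 = True works.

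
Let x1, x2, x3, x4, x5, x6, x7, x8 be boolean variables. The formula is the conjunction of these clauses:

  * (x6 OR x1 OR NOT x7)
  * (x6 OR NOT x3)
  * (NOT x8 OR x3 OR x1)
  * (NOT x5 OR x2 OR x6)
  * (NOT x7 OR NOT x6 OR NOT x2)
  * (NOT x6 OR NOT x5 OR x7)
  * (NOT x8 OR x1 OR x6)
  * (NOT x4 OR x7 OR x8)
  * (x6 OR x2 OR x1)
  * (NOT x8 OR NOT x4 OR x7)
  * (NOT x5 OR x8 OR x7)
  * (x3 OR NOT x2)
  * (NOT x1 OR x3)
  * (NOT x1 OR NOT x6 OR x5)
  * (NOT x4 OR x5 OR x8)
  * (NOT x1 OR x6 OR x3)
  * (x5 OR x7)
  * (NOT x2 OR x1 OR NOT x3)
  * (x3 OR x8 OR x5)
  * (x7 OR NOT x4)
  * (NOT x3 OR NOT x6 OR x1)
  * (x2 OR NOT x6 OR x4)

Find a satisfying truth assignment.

x1 = 1, x2 = 0, x3 = 1, x4 = 1, x5 = 1, x6 = 1, x7 = 1, x8 = 1

Branch on x1: take x1 = True.
  then x3 is forced to True.
  then x6 is forced to True.
  then x5 is forced to True.
  then x7 is forced to True.
  then x2 is forced to False.
  then x4 is forced to True.
x8 is now unconstrained; take x8 = True.
Every clause has at least one true literal under this assignment.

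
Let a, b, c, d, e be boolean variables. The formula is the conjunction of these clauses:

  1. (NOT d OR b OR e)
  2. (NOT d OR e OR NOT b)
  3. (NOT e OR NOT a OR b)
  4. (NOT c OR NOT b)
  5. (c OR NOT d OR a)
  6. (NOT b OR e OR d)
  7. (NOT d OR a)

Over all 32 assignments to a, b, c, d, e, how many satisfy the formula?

9

Split on b, then d.
  b=T, d=T: remaining (a,c,e) ∈ {(T,F,T)} — 1.
  b=T, d=F: remaining (a,c,e) ∈ {(F,F,T); (T,F,T)} — 2.
  b=F, d=T: a clause becomes empty — 0.
  b=F, d=F: c free; 3 ways for (a,e) × 2^1 = 6.
Total: 1 + 2 + 0 + 6 = 9.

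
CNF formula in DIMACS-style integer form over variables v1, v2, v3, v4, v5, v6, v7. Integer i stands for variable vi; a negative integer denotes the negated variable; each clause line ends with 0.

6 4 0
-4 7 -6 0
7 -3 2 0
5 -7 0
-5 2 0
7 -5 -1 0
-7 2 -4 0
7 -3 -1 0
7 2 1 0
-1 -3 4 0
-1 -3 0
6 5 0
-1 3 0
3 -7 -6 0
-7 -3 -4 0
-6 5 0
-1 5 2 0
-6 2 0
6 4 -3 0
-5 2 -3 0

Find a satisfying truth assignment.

v1=0, v2=1, v3=1, v4=0, v5=1, v6=1, v7=1

Check each clause:
  1. (v6 OR v4) — v6 is true.
  2. (NOT v4 OR v7 OR NOT v6) — NOT v4 is true.
  3. (v2 OR v7 OR NOT v3) — v2 is true.
  4. (v5 OR NOT v7) — v5 is true.
  5. (NOT v5 OR v2) — v2 is true.
  6. (NOT v1 OR NOT v5 OR v7) — NOT v1 is true.
  7. (NOT v4 OR NOT v7 OR v2) — v2 is true.
  8. (NOT v1 OR v7 OR NOT v3) — NOT v1 is true.
  9. (v2 OR v7 OR v1) — v2 is true.
  10. (NOT v1 OR NOT v3 OR v4) — NOT v1 is true.
  11. (NOT v3 OR NOT v1) — NOT v1 is true.
  12. (v6 OR v5) — v5 is true.
  13. (v3 OR NOT v1) — v3 is true.
  14. (v3 OR NOT v7 OR NOT v6) — v3 is true.
  15. (NOT v3 OR NOT v7 OR NOT v4) — NOT v4 is true.
  16. (v5 OR NOT v6) — v5 is true.
  17. (v2 OR NOT v1 OR v5) — v2 is true.
  18. (v2 OR NOT v6) — v2 is true.
  19. (NOT v3 OR v4 OR v6) — v6 is true.
  20. (NOT v5 OR v2 OR NOT v3) — v2 is true.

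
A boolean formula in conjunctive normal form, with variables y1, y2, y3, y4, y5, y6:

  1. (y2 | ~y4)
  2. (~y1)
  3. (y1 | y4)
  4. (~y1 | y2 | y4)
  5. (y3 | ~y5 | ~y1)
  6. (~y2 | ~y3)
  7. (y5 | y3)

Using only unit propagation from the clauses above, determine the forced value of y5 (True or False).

Unit clause (~y1) sets y1 = False.
In (y4 | y1), y1 is now false; y4 must hold, so y4 = True.
(y2 | ~y4): since y4 = True, the clause reduces to (y2). y2 = True.
(~y3 | ~y2) with y2 = True leaves only ~y3, so y3 = False.
(y3 | y5): since y3 = False, the clause reduces to (y5). y5 = True.

True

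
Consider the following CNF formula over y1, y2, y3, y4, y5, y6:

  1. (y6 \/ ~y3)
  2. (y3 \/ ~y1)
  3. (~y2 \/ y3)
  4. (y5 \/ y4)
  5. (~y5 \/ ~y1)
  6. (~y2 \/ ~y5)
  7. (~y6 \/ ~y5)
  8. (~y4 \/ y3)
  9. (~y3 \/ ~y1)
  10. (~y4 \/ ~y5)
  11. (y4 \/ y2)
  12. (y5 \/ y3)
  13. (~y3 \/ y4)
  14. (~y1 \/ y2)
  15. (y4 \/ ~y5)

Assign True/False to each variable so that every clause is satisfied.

y1 occurs only negated in the remaining clauses — set y1 = False.
Set y2 = False and propagate.
  then y4 is forced to True.
  then y3 is forced to True.
  then y6 is forced to True.
  then y5 is forced to False.
Every clause has at least one true literal under this assignment.

y1 = F  y2 = F  y3 = T  y4 = T  y5 = F  y6 = T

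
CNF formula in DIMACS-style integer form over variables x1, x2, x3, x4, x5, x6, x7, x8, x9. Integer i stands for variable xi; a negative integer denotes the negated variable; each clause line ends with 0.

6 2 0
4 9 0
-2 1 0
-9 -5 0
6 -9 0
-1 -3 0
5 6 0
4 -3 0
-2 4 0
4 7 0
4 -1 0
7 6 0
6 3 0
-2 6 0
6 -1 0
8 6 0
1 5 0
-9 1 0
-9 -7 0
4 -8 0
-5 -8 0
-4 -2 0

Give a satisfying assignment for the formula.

x1=True  x2=False  x3=False  x4=True  x5=True  x6=True  x7=False  x8=False  x9=False

x6 occurs only positively in the remaining clauses — set x6 = True.
Try x1 = True.
  then x3 is forced to False.
  then x4 is forced to True.
  then x2 is forced to False.
For the remaining variables, x5 = True, x7 = False, x8 = False, x9 = False works.
Every clause has at least one true literal under this assignment.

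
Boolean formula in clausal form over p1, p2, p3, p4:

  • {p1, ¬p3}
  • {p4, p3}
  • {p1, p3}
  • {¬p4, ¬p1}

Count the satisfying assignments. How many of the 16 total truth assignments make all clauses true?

The models are:
  p1=T p2=F p3=T p4=F
  p1=T p2=T p3=T p4=F
Count: 2.

2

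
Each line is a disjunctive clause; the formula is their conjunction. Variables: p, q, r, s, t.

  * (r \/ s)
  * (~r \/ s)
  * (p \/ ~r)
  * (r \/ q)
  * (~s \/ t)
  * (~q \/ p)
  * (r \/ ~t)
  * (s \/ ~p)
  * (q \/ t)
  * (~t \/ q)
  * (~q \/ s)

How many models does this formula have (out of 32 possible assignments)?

Satisfying assignments:
  p=T q=T r=T s=T t=T
Count: 1.

1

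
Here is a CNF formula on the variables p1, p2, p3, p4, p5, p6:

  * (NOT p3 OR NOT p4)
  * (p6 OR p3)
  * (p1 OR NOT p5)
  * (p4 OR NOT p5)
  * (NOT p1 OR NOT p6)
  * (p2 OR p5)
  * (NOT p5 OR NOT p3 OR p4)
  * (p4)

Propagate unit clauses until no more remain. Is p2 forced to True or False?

True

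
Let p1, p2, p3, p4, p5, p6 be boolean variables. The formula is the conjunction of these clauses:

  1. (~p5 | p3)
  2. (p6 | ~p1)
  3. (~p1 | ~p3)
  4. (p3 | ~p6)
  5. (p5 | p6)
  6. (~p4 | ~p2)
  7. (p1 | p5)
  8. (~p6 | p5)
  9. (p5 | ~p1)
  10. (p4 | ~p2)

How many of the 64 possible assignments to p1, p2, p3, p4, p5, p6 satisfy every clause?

4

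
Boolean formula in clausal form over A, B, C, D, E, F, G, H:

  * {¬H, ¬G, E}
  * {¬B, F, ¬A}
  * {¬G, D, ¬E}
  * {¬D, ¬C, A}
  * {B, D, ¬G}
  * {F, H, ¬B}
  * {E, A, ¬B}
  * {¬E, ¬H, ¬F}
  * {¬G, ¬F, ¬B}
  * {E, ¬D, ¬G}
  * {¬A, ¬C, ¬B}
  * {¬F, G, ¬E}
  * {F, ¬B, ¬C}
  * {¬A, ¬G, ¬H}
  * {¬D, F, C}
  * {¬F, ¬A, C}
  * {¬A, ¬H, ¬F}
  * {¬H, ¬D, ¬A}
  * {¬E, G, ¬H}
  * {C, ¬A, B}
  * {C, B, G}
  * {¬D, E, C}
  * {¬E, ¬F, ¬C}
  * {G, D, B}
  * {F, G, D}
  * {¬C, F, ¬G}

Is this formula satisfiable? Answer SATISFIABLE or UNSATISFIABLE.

SATISFIABLE

Try A = False.
Set B = False and propagate.
Set C = False and propagate.
  then G is forced to True.
  then D is forced to True.
  then E is forced to True.
  then F is forced to True.
  then H is forced to False.
Every clause has at least one true literal under this assignment.
So A = F  B = F  C = F  D = T  E = T  F = T  G = T  H = F is a satisfying assignment.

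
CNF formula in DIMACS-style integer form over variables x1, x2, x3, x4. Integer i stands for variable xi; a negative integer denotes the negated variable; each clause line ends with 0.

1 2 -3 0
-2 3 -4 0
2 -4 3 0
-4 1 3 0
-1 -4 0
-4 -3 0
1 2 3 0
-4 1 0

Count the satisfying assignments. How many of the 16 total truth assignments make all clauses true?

Satisfying assignments:
  x1=0 x2=1 x3=0 x4=0
  x1=0 x2=1 x3=1 x4=0
  x1=1 x2=0 x3=0 x4=0
  x1=1 x2=0 x3=1 x4=0
  x1=1 x2=1 x3=0 x4=0
  x1=1 x2=1 x3=1 x4=0
That's 6 in total.

6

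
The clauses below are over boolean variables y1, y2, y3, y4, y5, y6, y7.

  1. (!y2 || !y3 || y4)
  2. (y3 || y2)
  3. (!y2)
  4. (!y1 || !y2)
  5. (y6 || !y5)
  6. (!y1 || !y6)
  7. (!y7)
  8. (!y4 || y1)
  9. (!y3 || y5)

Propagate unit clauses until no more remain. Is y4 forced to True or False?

False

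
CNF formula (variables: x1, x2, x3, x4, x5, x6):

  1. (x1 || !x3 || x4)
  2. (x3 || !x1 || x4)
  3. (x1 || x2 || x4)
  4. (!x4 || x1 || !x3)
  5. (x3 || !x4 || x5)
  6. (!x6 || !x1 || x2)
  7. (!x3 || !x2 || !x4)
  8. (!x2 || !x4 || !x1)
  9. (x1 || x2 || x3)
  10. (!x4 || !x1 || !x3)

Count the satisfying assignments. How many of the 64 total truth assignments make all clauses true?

13

Case analysis on x1 and x4:
  x1=T, x4=T: remaining (x2,x3,x5,x6) ∈ {(F,F,T,F)} — 1.
  x1=T, x4=F: x5 free; 3 ways for (x2,x3,x6) × 2^1 = 6.
  x1=F, x4=T: remaining (x2,x3,x5,x6) ∈ {(T,F,T,F); (T,F,T,T)} — 2.
  x1=F, x4=F: remaining (x2,x3,x5,x6) ∈ {(T,F,F,F); (T,F,F,T); (T,F,T,F); (T,F,T,T)} — 4.
Total: 1 + 6 + 2 + 4 = 13.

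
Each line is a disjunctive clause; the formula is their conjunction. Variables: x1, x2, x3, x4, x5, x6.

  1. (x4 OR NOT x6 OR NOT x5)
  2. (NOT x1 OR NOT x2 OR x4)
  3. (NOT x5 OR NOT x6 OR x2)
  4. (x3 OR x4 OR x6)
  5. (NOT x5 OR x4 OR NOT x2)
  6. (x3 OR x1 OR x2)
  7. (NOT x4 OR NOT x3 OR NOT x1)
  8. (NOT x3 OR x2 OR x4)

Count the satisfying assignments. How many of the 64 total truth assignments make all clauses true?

22

Case analysis on x4 and x2:
  x4=T, x2=T: x5, x6 free; 3 ways for (x1,x3) × 2^2 = 12.
  x4=T, x2=F: 6 of the 16 assignments to (x1,x3,x5,x6) work.
  x4=F, x2=T: remaining (x1,x3,x5,x6) ∈ {(F,F,F,T); (F,T,F,F); (F,T,F,T)} — 3.
  x4=F, x2=F: remaining (x1,x3,x5,x6) ∈ {(T,F,F,T)} — 1.
Total: 12 + 6 + 3 + 1 = 22.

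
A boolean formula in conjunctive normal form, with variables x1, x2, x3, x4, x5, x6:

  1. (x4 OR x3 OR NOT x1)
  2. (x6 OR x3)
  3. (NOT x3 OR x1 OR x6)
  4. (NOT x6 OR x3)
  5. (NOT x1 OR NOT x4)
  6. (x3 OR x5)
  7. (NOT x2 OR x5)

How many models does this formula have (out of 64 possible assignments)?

Split on x3, then x1.
  x3=T, x1=T: x6 free; 3 ways for (x2,x4,x5) × 2^1 = 6.
  x3=T, x1=F: x4 free; 3 ways for (x2,x5,x6) × 2^1 = 6.
  x3=F, x1=T: a clause becomes empty — 0.
  x3=F, x1=F: a clause becomes empty — 0.
Total: 6 + 6 + 0 + 0 = 12.

12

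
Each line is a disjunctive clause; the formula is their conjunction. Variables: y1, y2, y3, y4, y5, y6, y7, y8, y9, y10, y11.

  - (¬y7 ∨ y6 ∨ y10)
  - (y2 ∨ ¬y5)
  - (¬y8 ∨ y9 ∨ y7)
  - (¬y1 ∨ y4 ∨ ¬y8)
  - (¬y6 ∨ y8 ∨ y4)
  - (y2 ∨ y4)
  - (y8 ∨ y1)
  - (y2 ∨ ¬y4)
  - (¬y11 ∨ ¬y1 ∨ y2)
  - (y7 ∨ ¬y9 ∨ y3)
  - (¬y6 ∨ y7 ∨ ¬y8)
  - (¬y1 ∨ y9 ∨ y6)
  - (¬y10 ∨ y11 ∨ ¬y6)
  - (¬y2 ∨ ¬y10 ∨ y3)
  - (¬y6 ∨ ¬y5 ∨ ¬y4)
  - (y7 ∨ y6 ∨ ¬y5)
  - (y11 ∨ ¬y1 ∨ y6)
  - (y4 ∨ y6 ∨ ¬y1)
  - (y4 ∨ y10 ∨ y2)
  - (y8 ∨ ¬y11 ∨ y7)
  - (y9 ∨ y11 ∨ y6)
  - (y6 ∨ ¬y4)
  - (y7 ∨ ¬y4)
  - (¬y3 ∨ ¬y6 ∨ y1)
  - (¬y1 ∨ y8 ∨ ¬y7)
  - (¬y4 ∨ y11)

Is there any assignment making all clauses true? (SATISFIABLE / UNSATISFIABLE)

SATISFIABLE

Branch on y1: take y1 = False.
  then y8 is forced to True.
Branch on y2: take y2 = True.
For the remaining variables, y3 = False, y4 = False, y5 = True, y6 = True, y7 = True, y9 = True, y10 = False, y11 = False works.
Every clause has at least one true literal under this assignment.
So y1=False, y2=True, y3=False, y4=False, y5=True, y6=True, y7=True, y8=True, y9=True, y10=False, y11=False is a satisfying assignment.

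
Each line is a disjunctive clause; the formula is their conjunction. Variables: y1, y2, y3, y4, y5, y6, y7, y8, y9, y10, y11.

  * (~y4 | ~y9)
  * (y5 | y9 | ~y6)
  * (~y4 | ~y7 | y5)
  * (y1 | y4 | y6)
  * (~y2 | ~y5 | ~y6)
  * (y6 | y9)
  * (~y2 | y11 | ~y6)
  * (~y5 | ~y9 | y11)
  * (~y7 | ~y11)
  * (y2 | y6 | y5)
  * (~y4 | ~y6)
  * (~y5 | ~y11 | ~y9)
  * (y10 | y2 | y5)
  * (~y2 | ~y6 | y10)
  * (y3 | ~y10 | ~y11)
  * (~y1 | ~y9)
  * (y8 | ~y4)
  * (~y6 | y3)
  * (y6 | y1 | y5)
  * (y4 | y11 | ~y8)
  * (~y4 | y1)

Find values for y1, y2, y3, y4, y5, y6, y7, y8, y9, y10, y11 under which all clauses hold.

y1=F, y2=T, y3=T, y4=F, y5=F, y6=T, y7=F, y8=T, y9=T, y10=T, y11=T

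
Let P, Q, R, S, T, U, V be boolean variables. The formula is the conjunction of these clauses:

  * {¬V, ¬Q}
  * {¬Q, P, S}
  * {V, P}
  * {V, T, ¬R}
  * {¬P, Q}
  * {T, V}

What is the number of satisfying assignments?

Case analysis on V and P:
  V=T, P=T: a clause becomes empty — 0.
  V=T, P=F: forces Q=F; R, S, T, U free → 2^4 = 16.
  V=F, P=T: forces Q=T; T=T; R, S, U free → 2^3 = 8.
  V=F, P=F: a clause becomes empty — 0.
Total: 0 + 16 + 8 + 0 = 24.

24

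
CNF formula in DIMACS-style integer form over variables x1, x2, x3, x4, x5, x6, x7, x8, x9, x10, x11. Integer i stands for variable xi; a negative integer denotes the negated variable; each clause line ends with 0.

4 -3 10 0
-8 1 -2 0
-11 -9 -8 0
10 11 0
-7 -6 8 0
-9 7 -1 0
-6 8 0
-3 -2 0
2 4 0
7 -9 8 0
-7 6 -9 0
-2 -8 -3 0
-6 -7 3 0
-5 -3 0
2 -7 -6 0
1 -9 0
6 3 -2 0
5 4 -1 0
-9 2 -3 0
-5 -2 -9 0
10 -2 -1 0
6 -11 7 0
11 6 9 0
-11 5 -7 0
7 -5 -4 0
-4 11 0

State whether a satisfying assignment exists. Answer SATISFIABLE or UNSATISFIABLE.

Branch on x1: take x1 = True.
Try x2 = False.
  then x4 is forced to True.
  then x11 is forced to True.
Try x3 = False.
For the remaining variables, x5 = False, x6 = True, x7 = False, x8 = True, x9 = False, x10 = False works.
So x1=True, x2=False, x3=False, x4=True, x5=False, x6=True, x7=False, x8=True, x9=False, x10=False, x11=True is a satisfying assignment.

SATISFIABLE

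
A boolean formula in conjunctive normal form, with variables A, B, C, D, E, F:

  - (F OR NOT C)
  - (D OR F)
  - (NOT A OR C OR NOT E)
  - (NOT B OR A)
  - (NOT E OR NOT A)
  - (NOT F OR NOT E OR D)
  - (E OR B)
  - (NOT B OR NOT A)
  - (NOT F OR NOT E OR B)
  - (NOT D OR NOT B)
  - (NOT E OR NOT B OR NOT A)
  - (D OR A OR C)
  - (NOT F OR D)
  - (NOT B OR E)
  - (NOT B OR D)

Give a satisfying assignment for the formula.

Try A = False.
  then B is forced to False.
  then E is forced to True.
  then F is forced to False.
  then C is forced to False.
  then D is forced to True.

A=F  B=F  C=F  D=T  E=T  F=F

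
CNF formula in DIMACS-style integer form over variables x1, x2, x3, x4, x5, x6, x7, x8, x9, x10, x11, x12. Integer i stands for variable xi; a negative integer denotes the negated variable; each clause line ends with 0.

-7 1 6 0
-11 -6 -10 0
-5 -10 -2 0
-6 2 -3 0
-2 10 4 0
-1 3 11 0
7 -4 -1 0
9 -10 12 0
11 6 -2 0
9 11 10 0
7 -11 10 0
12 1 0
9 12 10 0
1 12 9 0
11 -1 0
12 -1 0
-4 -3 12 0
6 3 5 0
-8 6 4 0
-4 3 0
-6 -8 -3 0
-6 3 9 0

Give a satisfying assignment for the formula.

Pure literal: x12 appears only positively; assign x12 = True.
Branch on x1: take x1 = False.
Set x2 = False and propagate.
Try x3 = True.
  then x6 is forced to False.
  then x7 is forced to False.
The remaining clauses are satisfied by x4 = True, x5 = True, x8 = True, x9 = False, x10 = True, x11 = True.
Every clause has at least one true literal under this assignment.

x1 = 0  x2 = 0  x3 = 1  x4 = 1  x5 = 1  x6 = 0  x7 = 0  x8 = 1  x9 = 0  x10 = 1  x11 = 1  x12 = 1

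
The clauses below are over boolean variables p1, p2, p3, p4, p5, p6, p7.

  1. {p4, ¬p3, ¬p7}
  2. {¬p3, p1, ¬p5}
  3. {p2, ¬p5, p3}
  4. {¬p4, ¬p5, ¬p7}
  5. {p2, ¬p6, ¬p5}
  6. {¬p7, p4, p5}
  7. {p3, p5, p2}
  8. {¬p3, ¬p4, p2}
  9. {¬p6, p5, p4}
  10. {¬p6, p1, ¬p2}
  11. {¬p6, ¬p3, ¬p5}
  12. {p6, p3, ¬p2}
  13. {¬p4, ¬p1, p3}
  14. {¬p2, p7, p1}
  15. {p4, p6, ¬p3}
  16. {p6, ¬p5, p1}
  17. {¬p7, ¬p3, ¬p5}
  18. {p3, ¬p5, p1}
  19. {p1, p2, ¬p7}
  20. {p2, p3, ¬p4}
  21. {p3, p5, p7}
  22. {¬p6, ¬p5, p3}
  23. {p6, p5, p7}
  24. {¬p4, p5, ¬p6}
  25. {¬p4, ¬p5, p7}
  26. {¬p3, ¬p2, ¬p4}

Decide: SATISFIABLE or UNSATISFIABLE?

UNSATISFIABLE

p5 = True:
  p3 = True:
    propagation gives p1=True, p6=False, p4=True, p7=False; an empty clause results — contradiction.
  p3 = False:
    propagation gives p2=True, p6=True; an empty clause results — contradiction.
p5 = False:
  p3 = True:
    p4 = True:
      propagation gives p2=True; contradiction.
    p4 = False:
      propagation gives p7=False, p6=False; contradiction.
  p3 = False:
    propagation gives p2=True, p6=True, p4=True; an empty clause results — contradiction.
Every branch closes, so no satisfying assignment exists.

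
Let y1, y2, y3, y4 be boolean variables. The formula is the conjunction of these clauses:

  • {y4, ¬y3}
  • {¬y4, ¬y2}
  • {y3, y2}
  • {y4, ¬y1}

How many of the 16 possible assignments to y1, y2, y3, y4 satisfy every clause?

Satisfying assignments:
  y1=0 y2=0 y3=1 y4=1
  y1=0 y2=1 y3=0 y4=0
  y1=1 y2=0 y3=1 y4=1
Count: 3.

3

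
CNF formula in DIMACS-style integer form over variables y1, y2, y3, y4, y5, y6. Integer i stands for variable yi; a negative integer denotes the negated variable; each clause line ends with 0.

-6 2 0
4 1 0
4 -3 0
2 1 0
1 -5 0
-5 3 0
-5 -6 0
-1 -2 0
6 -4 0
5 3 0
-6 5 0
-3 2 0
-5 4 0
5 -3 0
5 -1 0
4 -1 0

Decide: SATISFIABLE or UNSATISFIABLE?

UNSATISFIABLE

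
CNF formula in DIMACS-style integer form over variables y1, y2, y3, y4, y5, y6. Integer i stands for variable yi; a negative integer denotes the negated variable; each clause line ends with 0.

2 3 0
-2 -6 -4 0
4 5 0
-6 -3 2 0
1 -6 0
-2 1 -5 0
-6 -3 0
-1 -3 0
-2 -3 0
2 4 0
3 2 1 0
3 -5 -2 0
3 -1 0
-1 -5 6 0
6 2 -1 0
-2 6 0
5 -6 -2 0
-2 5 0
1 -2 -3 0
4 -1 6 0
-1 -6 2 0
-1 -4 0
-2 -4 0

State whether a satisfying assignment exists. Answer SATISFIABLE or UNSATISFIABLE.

SATISFIABLE

Branch on y1: take y1 = False.
  then y6 is forced to False.
  then y2 is forced to False.
  then y3 is forced to True.
  then y4 is forced to True.
y5 is now unconstrained; take y5 = True.
Every clause has at least one true literal under this assignment.
So y1=0  y2=0  y3=1  y4=1  y5=1  y6=0 is a satisfying assignment.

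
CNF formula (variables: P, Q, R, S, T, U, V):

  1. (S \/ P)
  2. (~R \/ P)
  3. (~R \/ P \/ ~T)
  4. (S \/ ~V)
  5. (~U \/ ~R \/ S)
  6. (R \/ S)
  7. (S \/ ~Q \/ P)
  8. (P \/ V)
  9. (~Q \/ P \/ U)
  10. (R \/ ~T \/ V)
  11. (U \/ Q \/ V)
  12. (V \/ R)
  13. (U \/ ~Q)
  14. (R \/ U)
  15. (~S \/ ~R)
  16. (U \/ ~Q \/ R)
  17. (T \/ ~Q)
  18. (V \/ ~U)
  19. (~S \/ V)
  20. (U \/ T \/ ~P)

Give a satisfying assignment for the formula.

P = F, Q = F, R = F, S = T, T = T, U = T, V = T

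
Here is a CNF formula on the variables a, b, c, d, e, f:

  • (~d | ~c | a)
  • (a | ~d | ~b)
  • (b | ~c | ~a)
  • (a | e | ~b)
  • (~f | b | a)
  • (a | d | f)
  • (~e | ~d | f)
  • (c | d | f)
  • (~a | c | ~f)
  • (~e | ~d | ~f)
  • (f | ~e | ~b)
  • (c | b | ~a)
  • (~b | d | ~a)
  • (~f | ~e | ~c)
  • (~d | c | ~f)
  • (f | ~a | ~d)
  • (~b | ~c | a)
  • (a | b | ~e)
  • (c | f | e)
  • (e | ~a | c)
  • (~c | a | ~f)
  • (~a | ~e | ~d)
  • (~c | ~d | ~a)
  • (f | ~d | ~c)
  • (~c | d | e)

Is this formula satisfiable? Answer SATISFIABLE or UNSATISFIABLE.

Set a = False and propagate.
Set b = True and propagate.
  then d is forced to False.
  then e is forced to True.
  then f is forced to True.
  then c is forced to False.
Every clause has at least one true literal under this assignment.
So a=F, b=T, c=F, d=F, e=T, f=T is a satisfying assignment.

SATISFIABLE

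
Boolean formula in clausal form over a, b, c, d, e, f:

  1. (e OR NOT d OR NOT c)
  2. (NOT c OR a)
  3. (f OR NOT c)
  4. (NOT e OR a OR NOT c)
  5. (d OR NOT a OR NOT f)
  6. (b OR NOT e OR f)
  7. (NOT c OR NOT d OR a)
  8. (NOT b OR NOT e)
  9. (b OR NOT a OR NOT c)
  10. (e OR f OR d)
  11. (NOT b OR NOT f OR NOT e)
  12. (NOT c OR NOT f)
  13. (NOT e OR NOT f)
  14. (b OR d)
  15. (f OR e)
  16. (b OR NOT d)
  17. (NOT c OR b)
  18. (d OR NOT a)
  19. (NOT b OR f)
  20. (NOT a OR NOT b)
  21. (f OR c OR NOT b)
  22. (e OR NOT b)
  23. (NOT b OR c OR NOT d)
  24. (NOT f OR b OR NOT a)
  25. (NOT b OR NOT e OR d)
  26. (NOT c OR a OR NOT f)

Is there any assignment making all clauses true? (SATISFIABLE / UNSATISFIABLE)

UNSATISFIABLE

b = True:
  propagation gives e=False; an empty clause results — contradiction.
b = False:
  propagation gives d=True; an empty clause results — contradiction.
Every branch closes, so no satisfying assignment exists.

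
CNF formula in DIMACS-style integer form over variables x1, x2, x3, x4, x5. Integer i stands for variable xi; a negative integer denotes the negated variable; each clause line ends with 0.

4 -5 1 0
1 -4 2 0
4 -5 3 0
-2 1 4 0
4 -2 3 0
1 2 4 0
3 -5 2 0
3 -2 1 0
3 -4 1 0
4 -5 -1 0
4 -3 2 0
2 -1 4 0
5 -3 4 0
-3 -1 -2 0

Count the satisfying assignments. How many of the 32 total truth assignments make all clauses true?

Satisfying assignments:
  x1=0 x2=1 x3=1 x4=1 x5=0
  x1=0 x2=1 x3=1 x4=1 x5=1
  x1=1 x2=0 x3=0 x4=1 x5=0
  x1=1 x2=0 x3=1 x4=1 x5=0
  x1=1 x2=0 x3=1 x4=1 x5=1
  x1=1 x2=1 x3=0 x4=1 x5=0
  x1=1 x2=1 x3=0 x4=1 x5=1
That's 7 in total.

7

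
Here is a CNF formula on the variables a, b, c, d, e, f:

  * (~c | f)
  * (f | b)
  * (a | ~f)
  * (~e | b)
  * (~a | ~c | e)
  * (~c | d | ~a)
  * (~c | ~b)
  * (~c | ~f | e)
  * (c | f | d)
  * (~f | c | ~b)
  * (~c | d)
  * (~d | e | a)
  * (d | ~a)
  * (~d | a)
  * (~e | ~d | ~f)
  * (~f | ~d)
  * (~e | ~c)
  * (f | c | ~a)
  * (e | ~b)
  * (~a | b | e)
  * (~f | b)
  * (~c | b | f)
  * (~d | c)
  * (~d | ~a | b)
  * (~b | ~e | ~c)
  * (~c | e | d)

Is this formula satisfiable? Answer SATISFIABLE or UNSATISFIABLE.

c = True:
  propagation gives f=True, a=True, e=True; an empty clause results — contradiction.
c = False:
  propagation gives d=False, f=True, a=True; an empty clause results — contradiction.
Every branch closes, so no satisfying assignment exists.

UNSATISFIABLE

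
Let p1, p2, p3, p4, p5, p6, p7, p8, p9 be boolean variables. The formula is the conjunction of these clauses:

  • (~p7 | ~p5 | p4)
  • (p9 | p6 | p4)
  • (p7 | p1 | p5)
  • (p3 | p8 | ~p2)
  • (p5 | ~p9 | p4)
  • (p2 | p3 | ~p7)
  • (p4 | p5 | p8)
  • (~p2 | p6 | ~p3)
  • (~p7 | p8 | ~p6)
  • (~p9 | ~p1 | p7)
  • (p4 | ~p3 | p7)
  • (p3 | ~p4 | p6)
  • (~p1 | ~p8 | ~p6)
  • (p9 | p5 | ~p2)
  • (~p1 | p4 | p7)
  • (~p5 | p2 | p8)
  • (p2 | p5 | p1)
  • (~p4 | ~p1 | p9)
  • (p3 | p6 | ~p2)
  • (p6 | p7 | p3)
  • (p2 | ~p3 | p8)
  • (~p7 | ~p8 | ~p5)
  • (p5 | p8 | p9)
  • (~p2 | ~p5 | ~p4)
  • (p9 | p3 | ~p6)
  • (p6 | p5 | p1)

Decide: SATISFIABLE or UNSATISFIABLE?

Set p1 = False and propagate.
Branch on p2: take p2 = True.
The remaining clauses are satisfied by p3 = False, p4 = False, p5 = True, p6 = True, p7 = False, p8 = True, p9 = True.
Every clause has at least one true literal under this assignment.
So p1=False, p2=True, p3=False, p4=False, p5=True, p6=True, p7=False, p8=True, p9=True is a satisfying assignment.

SATISFIABLE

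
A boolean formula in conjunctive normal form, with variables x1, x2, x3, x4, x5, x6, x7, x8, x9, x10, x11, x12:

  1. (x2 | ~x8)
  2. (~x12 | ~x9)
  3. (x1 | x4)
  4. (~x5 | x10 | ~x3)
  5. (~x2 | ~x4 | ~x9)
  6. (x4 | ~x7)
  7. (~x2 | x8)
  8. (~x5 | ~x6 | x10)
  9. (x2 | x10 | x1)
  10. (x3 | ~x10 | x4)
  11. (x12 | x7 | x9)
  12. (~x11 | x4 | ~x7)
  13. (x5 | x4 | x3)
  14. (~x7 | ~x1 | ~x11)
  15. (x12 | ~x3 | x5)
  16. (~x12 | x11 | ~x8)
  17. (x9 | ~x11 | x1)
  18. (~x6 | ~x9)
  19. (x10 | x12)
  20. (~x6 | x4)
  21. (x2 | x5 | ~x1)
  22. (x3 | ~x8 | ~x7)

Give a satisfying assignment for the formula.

x1=T, x2=T, x3=T, x4=F, x5=T, x6=F, x7=F, x8=T, x9=T, x10=T, x11=T, x12=F

x6 occurs only negated in the remaining clauses — set x6 = False.
Branch on x1: take x1 = True.
For the remaining variables, x2 = True, x3 = True, x4 = False, x5 = True, x7 = False, x8 = True, x9 = True, x10 = True, x11 = True, x12 = False works.
Check each clause:
  1. (x2 | ~x8) — x2 is true.
  2. (~x12 | ~x9) — ~x12 is true.
  3. (x1 | x4) — x1 is true.
  4. (~x3 | x10 | ~x5) — x10 is true.
  5. (~x4 | ~x2 | ~x9) — ~x4 is true.
  6. (~x7 | x4) — ~x7 is true.
  7. (x8 | ~x2) — x8 is true.
  8. (x10 | ~x6 | ~x5) — x10 is true.
  9. (x10 | x1 | x2) — x1 is true.
  10. (x3 | x4 | ~x10) — x3 is true.
  11. (x12 | x9 | x7) — x9 is true.
  12. (~x11 | x4 | ~x7) — ~x7 is true.
  13. (x4 | x3 | x5) — x3 is true.
  14. (~x11 | ~x1 | ~x7) — ~x7 is true.
  15. (x12 | ~x3 | x5) — x5 is true.
  16. (~x12 | x11 | ~x8) — x11 is true.
  17. (~x11 | x1 | x9) — x1 is true.
  18. (~x6 | ~x9) — ~x6 is true.
  19. (x12 | x10) — x10 is true.
  20. (~x6 | x4) — ~x6 is true.
  21. (x5 | x2 | ~x1) — x2 is true.
  22. (~x8 | ~x7 | x3) — ~x7 is true.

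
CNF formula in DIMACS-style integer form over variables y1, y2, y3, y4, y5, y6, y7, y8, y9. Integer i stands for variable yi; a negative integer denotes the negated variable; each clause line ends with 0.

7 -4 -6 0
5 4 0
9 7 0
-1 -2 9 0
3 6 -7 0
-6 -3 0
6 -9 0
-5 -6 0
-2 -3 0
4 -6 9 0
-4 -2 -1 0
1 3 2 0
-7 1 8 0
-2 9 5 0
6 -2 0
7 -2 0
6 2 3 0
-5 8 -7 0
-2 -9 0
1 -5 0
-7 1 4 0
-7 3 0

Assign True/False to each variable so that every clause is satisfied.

y1 = F, y2 = F, y3 = T, y4 = T, y5 = F, y6 = F, y7 = T, y8 = T, y9 = F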